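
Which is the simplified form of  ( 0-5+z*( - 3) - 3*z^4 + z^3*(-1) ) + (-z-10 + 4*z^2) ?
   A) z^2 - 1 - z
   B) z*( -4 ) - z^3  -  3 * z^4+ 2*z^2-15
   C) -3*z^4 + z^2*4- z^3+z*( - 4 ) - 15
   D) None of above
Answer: C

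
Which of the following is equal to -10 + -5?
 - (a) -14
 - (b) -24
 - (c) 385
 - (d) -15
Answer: d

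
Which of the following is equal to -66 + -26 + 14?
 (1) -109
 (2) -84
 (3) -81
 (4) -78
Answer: 4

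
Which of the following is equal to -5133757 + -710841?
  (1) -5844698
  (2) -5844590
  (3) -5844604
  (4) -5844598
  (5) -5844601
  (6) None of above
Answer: 4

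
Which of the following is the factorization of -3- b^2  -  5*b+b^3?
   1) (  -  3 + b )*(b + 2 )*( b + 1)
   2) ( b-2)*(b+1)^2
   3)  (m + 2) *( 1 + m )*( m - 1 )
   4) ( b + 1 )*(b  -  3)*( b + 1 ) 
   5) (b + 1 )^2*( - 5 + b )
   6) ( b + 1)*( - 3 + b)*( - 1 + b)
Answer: 4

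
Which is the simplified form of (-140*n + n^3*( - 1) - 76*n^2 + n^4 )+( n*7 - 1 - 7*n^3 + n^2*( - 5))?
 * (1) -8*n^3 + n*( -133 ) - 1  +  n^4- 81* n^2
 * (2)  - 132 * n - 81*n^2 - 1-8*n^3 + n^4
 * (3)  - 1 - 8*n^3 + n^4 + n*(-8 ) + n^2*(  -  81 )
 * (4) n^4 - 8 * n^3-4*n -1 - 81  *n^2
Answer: 1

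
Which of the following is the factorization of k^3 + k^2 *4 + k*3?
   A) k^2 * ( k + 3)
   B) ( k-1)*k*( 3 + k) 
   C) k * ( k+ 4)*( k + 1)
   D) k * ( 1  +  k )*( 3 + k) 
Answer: D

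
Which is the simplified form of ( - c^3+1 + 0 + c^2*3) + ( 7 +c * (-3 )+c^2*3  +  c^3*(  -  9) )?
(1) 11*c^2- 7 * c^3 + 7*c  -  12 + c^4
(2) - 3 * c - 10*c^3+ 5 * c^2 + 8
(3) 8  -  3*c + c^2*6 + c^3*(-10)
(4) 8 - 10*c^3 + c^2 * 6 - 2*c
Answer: 3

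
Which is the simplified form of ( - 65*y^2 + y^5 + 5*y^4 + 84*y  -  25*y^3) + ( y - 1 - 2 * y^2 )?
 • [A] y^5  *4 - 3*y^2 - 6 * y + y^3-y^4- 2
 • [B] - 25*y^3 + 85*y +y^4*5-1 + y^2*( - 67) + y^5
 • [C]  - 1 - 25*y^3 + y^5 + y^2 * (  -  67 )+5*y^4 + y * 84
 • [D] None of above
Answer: B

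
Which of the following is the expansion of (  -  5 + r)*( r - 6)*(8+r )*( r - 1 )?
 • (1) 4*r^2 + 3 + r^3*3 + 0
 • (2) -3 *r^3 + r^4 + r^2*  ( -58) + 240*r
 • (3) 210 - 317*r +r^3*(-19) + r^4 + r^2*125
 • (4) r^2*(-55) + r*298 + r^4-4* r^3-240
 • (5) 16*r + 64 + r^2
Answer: 4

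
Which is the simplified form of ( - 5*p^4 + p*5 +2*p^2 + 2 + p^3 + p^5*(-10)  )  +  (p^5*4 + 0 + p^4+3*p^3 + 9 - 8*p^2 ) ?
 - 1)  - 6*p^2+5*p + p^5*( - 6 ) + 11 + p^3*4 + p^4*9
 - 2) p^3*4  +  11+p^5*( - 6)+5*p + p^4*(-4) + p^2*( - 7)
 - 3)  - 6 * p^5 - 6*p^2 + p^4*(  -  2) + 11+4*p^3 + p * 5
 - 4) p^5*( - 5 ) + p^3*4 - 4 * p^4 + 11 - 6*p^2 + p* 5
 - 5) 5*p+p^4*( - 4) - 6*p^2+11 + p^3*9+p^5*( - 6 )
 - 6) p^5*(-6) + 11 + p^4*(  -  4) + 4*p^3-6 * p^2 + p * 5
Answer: 6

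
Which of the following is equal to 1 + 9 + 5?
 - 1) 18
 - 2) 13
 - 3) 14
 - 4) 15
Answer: 4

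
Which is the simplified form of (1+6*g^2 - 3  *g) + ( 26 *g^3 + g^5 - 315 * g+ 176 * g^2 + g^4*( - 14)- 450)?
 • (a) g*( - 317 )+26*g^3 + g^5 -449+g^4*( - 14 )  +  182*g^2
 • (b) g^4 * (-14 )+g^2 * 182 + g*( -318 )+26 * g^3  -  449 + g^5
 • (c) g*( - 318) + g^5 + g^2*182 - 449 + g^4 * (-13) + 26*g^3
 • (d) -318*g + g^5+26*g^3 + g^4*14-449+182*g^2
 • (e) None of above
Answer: b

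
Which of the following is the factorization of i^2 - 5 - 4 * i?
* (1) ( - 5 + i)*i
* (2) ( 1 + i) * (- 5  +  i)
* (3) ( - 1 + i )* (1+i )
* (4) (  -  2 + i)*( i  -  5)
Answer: 2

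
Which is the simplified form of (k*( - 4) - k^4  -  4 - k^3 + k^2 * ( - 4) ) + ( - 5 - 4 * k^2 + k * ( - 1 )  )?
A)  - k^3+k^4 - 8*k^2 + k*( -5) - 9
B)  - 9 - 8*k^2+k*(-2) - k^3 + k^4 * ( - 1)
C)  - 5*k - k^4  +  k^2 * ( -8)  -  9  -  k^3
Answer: C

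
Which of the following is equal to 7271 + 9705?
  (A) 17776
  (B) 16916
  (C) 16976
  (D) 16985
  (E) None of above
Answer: C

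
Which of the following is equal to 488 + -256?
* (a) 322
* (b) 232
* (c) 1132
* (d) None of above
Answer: b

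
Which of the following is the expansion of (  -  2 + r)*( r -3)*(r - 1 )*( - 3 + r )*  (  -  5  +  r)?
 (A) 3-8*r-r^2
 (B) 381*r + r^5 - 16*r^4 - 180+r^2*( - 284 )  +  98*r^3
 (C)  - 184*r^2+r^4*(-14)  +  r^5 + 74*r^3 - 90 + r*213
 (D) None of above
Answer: C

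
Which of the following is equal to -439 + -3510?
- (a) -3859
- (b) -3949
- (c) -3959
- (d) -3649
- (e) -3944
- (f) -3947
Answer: b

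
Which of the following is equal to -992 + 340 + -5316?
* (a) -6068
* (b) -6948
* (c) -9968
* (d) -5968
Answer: d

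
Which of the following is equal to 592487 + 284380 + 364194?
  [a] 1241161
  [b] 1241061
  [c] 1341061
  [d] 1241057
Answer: b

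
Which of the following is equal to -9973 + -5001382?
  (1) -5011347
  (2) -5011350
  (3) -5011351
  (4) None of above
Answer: 4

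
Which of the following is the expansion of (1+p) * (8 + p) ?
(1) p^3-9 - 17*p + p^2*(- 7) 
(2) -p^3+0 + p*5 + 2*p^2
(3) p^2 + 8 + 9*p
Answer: 3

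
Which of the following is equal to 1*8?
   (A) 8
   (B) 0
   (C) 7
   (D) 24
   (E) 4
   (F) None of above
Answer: A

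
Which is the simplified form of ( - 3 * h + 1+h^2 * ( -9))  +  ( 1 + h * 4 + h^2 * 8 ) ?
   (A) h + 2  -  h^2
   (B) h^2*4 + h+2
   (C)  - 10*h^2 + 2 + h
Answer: A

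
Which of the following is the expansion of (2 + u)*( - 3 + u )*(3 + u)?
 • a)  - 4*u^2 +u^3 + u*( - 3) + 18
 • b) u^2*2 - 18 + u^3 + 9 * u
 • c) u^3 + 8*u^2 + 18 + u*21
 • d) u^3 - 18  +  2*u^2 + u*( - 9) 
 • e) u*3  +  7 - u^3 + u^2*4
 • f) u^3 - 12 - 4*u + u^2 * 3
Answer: d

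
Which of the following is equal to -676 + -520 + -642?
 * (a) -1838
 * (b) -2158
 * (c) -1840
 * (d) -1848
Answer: a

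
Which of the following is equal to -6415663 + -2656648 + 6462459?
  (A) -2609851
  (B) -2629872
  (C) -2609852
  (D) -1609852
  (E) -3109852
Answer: C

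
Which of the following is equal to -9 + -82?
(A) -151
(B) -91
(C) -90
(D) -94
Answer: B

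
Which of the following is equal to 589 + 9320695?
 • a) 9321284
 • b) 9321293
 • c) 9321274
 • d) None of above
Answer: a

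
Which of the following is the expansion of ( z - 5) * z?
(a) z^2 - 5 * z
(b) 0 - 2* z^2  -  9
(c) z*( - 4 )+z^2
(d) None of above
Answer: a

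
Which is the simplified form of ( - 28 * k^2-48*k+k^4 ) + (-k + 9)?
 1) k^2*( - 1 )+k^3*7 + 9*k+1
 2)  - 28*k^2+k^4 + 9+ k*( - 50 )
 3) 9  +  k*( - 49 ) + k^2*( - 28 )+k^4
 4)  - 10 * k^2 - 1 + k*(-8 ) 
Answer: 3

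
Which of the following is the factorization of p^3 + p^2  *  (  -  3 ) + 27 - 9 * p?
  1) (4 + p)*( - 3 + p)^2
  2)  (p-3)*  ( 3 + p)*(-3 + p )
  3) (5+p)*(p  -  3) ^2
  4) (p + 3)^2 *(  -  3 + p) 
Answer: 2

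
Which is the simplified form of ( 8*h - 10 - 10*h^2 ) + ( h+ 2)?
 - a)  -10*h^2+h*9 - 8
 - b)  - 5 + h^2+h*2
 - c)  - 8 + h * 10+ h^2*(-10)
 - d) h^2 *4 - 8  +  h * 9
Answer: a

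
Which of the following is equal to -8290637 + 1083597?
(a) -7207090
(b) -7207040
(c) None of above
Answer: b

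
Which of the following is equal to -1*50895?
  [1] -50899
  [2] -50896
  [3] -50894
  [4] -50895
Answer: 4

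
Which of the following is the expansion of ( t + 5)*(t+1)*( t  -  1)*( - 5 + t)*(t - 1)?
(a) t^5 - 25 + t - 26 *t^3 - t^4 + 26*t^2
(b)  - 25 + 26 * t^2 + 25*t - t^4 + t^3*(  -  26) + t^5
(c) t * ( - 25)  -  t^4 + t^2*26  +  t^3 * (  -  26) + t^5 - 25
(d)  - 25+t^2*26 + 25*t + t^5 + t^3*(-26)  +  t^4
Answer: b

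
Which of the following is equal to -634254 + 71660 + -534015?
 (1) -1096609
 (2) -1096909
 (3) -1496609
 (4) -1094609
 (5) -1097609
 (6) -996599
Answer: 1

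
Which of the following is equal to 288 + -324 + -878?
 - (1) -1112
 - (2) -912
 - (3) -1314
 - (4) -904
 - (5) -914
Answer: 5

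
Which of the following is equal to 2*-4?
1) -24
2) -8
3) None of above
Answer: 2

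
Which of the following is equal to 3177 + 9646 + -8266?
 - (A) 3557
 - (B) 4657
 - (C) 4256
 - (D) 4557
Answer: D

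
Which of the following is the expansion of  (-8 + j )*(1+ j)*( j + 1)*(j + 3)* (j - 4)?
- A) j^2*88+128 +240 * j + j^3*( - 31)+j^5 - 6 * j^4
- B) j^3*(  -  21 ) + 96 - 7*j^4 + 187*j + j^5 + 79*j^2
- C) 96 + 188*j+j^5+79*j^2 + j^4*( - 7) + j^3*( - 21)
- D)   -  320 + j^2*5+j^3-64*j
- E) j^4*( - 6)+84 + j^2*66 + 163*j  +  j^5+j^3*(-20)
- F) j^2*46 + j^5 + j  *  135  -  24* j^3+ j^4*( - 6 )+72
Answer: C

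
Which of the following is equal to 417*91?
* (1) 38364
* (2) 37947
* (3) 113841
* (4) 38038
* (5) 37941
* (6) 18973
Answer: 2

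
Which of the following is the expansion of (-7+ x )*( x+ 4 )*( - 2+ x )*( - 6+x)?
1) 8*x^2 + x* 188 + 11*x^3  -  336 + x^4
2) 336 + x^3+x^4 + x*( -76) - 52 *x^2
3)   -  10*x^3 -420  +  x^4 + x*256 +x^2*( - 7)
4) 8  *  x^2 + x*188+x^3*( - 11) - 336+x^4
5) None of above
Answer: 4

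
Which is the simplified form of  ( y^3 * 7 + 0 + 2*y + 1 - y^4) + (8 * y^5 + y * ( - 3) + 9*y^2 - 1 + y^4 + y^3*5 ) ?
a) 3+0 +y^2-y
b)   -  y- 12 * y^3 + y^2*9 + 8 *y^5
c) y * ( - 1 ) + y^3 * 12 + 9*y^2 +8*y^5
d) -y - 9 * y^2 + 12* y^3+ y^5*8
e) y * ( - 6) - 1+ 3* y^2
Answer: c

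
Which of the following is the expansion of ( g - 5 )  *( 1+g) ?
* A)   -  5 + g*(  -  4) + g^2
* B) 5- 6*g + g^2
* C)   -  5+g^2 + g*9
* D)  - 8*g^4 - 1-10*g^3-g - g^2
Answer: A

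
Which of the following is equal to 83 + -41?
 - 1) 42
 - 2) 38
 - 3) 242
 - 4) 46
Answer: 1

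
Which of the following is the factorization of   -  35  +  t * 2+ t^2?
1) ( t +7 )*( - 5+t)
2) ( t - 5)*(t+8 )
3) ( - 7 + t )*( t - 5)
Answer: 1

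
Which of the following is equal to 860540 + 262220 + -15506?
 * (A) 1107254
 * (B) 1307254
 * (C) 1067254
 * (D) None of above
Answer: A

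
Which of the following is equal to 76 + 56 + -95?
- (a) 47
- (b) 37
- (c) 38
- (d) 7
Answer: b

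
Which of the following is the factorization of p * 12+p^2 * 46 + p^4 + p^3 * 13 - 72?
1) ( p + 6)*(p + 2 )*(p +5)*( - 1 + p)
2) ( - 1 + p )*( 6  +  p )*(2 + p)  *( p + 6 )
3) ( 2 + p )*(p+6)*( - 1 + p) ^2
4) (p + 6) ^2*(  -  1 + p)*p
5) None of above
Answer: 2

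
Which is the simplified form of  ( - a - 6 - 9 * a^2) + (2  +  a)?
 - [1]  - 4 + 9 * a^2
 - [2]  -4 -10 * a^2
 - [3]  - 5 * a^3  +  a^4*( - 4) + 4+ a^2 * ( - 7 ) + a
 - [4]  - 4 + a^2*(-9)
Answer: 4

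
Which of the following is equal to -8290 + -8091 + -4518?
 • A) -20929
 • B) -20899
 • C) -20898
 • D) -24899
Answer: B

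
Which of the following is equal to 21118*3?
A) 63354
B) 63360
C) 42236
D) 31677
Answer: A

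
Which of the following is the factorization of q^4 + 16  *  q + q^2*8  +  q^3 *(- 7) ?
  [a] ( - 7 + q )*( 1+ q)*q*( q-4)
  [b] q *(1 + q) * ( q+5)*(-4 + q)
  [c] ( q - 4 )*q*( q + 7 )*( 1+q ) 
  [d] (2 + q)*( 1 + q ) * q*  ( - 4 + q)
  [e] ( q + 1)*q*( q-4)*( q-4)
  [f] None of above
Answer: e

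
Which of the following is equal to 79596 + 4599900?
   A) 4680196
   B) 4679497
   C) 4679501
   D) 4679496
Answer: D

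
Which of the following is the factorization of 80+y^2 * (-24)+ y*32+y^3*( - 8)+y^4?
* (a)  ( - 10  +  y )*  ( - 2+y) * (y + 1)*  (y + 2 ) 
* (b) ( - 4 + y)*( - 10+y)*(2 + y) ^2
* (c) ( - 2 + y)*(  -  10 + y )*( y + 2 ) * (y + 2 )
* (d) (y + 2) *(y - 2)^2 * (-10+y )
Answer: c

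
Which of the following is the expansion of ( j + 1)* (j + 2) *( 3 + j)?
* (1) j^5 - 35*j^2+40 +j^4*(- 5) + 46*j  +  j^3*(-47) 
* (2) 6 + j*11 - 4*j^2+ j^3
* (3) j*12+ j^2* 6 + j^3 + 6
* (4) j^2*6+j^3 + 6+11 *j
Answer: 4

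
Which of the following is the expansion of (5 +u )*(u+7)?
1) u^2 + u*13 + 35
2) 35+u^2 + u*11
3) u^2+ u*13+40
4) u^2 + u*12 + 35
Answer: 4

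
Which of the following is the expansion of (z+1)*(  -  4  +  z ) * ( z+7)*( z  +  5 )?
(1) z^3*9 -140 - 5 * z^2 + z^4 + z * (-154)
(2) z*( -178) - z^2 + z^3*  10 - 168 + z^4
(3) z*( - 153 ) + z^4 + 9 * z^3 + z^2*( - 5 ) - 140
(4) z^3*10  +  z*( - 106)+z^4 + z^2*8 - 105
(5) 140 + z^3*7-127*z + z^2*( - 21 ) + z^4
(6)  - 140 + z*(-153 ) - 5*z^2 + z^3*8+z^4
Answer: 3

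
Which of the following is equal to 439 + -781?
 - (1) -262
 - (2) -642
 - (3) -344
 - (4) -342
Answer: 4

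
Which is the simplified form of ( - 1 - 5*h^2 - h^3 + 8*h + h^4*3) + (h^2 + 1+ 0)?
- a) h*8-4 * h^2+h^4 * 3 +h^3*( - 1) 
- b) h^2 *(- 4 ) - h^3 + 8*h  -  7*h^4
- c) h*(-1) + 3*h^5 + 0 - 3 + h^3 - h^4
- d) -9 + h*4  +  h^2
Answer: a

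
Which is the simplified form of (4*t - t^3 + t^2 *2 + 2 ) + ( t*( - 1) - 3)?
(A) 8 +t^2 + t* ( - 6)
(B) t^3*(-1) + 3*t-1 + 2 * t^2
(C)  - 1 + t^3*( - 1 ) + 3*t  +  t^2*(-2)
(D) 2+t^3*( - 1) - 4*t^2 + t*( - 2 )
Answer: B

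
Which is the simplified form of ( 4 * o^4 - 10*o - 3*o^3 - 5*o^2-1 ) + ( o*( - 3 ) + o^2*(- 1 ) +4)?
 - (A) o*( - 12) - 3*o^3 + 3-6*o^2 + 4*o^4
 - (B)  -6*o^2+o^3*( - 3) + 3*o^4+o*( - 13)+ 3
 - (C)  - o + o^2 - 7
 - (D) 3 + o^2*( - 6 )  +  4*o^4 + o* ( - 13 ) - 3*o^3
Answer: D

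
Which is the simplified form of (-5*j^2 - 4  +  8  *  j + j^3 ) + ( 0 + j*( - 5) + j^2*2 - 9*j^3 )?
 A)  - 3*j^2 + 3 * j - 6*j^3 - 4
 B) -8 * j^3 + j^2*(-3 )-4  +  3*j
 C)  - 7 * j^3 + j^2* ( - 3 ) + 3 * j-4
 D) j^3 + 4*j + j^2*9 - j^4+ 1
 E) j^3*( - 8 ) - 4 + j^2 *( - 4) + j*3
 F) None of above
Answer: B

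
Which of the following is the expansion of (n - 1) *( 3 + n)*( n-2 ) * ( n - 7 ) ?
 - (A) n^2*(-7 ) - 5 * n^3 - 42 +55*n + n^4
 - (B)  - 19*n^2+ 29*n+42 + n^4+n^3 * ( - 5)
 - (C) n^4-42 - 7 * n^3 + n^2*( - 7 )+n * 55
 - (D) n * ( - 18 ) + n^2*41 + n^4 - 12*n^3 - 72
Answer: C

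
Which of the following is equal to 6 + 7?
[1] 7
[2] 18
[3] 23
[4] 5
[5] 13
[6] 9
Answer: 5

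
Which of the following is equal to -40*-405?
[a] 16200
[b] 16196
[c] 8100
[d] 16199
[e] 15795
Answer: a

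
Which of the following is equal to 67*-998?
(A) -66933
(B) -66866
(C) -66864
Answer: B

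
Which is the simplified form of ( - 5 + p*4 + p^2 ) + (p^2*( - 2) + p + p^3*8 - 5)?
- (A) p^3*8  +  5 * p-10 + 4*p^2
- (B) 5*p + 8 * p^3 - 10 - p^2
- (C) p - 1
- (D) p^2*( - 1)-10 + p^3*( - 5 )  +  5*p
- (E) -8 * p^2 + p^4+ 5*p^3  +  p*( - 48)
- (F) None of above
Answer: B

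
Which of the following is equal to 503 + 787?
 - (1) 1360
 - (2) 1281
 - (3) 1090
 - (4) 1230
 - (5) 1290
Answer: 5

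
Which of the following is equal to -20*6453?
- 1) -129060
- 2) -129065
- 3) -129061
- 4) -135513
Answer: 1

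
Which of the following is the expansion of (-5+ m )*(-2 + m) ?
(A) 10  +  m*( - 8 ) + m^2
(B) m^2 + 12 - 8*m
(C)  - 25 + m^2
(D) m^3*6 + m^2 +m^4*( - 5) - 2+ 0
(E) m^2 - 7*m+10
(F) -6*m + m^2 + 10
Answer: E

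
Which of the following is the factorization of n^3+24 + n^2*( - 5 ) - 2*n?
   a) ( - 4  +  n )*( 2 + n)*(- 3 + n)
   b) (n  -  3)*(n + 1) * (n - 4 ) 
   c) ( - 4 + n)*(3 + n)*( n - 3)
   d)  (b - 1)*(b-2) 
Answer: a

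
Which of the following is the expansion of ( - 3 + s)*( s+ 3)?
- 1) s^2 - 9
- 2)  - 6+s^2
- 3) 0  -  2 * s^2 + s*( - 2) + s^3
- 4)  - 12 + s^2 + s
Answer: 1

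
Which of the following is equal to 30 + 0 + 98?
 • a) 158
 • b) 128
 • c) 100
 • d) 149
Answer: b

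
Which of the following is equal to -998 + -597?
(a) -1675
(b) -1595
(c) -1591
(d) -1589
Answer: b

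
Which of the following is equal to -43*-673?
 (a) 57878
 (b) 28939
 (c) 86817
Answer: b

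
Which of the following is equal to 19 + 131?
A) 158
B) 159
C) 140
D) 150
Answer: D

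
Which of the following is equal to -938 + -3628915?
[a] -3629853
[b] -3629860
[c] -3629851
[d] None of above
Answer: a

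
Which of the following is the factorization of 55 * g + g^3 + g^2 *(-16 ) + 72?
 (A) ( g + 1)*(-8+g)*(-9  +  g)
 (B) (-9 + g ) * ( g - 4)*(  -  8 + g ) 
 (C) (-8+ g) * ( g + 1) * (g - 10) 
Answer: A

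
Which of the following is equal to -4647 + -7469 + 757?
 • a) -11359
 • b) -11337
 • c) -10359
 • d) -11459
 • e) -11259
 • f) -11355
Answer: a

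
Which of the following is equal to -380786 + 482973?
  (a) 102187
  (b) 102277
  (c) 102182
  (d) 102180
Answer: a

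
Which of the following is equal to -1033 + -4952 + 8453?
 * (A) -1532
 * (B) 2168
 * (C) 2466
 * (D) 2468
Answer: D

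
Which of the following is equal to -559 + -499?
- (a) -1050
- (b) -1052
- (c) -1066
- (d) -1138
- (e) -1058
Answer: e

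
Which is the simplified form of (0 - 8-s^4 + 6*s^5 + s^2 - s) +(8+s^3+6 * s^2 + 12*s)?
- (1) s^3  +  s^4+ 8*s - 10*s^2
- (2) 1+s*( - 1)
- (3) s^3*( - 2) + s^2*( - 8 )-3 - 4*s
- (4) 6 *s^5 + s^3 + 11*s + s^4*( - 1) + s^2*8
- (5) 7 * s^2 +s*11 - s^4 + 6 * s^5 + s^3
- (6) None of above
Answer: 5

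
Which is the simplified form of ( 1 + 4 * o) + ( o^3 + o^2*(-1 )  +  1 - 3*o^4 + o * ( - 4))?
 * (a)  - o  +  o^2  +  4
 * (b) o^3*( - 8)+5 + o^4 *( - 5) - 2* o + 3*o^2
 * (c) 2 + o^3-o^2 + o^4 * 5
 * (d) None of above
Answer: d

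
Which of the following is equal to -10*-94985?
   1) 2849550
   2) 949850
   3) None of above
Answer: 2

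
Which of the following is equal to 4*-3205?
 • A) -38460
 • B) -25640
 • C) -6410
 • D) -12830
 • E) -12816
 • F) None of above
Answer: F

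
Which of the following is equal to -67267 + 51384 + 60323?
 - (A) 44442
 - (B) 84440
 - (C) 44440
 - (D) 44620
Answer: C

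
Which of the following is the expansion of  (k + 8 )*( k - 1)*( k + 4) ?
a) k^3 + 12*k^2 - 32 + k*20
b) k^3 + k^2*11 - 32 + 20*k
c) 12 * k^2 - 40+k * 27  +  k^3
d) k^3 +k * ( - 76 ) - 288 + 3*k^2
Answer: b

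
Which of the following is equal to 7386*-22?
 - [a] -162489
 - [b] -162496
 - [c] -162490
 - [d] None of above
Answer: d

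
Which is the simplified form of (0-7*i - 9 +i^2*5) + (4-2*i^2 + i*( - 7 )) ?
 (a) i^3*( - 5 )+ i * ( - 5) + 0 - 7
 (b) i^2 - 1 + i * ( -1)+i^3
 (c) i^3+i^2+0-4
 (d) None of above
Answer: d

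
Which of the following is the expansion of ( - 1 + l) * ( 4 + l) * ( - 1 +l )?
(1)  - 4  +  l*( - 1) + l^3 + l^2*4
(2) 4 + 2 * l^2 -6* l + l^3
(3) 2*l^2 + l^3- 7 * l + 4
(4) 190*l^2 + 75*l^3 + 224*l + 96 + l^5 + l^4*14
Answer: 3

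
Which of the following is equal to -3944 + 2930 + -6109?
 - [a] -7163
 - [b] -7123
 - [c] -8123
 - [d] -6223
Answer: b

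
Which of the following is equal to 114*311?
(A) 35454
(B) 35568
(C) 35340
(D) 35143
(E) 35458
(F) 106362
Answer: A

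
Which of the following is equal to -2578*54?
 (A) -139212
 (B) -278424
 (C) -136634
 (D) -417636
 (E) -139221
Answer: A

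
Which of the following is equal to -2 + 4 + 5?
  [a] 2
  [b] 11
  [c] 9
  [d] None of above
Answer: d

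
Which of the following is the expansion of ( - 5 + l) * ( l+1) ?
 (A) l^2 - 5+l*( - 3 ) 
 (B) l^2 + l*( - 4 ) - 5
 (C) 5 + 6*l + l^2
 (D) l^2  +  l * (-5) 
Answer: B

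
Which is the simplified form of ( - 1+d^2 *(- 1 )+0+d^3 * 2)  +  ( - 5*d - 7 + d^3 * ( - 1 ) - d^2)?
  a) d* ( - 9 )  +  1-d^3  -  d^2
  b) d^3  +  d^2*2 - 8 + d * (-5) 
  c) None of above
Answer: c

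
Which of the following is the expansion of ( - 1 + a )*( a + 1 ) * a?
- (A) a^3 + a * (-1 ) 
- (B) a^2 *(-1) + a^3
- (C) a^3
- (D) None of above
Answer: A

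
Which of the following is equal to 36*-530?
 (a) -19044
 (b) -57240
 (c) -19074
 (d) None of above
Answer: d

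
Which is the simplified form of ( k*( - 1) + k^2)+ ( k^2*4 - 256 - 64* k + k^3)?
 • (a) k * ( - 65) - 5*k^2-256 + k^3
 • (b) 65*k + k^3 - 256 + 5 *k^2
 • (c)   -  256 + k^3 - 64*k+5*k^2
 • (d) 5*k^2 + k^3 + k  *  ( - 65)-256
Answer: d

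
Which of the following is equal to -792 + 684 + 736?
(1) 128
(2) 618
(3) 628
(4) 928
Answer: 3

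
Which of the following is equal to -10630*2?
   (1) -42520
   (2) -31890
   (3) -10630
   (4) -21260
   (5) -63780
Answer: 4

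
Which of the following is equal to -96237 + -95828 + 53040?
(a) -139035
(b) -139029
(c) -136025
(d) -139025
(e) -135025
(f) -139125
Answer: d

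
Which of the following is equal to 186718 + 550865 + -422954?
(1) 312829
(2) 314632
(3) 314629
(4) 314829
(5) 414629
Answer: 3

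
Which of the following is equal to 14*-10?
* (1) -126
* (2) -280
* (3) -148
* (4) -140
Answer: 4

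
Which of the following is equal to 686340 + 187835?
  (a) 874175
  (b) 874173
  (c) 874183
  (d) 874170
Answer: a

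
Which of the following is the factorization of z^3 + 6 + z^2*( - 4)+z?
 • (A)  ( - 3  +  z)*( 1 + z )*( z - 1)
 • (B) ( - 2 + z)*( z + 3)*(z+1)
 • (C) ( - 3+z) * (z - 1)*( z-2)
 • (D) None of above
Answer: D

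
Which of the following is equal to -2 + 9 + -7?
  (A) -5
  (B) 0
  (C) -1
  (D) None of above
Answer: B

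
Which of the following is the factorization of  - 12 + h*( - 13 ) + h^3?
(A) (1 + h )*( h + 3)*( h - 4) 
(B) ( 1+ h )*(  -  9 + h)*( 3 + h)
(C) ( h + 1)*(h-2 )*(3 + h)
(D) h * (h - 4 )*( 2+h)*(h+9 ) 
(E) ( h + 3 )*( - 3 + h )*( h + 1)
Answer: A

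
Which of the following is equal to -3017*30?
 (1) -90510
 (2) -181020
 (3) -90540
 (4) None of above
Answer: 1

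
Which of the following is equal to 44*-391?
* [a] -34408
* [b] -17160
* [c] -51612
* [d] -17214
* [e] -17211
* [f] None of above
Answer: f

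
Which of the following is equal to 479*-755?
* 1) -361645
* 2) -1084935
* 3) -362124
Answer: 1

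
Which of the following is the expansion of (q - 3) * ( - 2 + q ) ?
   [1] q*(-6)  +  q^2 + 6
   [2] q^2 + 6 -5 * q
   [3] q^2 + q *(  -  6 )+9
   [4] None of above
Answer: 2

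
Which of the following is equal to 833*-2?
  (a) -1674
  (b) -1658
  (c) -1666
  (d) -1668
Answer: c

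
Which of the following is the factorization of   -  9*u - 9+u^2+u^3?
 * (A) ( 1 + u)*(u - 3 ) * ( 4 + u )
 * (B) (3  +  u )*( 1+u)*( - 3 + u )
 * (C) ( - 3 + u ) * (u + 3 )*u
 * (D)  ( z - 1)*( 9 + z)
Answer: B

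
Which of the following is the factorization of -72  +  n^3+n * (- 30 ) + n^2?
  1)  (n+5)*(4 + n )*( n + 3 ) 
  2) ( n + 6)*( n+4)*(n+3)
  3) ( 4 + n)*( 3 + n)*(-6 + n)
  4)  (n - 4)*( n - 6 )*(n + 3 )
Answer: 3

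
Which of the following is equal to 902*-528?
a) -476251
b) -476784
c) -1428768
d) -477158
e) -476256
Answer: e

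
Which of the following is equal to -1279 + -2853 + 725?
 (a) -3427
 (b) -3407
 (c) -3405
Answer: b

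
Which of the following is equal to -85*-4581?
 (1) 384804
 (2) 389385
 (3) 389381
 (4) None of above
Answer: 2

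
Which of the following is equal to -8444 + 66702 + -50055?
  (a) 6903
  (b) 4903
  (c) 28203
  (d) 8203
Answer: d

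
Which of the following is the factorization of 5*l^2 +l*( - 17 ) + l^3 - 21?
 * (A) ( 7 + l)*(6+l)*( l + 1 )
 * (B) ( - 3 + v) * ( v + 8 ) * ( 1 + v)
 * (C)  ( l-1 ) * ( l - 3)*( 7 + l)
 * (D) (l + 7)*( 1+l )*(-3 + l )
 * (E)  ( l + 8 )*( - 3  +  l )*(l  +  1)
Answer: D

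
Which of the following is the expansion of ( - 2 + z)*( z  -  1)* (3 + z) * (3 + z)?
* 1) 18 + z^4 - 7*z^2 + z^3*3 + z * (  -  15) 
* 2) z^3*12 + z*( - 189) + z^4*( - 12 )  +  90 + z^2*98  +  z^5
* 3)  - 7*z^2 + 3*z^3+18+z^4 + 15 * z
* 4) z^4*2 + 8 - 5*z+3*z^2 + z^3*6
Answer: 1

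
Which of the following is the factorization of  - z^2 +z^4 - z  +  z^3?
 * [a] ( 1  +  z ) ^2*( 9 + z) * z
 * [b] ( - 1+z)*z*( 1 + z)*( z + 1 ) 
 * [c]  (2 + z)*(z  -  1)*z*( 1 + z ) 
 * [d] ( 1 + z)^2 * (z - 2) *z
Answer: b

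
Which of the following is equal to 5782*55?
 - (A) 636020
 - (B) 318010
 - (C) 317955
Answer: B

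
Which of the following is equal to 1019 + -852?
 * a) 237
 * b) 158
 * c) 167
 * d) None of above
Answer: c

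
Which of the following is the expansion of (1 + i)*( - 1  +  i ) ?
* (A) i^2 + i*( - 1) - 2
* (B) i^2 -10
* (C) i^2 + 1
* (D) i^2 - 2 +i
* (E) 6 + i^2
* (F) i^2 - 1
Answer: F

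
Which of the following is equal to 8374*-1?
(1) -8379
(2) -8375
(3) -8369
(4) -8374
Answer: 4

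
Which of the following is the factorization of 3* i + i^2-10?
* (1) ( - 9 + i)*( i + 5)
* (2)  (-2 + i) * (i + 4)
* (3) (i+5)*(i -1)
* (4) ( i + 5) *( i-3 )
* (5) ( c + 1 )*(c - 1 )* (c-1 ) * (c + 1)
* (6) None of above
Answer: 6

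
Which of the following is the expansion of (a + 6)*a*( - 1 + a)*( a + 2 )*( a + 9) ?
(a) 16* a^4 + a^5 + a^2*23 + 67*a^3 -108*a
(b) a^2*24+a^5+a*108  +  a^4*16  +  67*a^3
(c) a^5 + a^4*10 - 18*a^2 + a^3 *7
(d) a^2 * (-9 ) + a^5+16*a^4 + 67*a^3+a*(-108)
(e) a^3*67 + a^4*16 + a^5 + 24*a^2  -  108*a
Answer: e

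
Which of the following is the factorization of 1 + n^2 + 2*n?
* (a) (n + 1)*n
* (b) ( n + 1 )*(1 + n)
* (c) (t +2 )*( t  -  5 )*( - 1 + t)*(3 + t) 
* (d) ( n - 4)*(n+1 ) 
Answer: b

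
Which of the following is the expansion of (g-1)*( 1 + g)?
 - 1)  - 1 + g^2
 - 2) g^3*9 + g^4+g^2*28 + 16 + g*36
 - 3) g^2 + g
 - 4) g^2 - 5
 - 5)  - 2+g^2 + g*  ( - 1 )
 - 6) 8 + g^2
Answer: 1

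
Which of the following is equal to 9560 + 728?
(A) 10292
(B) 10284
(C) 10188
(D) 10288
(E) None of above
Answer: D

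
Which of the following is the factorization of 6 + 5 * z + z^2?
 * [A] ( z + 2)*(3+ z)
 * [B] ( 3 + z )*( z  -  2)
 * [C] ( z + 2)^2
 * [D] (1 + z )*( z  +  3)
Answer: A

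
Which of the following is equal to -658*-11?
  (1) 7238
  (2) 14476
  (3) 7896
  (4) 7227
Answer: 1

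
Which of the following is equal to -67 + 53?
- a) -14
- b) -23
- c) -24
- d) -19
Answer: a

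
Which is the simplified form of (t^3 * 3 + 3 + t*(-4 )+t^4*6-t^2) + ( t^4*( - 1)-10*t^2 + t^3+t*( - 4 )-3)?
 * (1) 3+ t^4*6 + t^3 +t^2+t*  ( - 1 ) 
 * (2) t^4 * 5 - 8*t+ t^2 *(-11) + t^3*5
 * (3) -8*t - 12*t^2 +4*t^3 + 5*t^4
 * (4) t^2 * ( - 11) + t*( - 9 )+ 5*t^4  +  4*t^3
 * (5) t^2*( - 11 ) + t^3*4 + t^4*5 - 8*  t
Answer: 5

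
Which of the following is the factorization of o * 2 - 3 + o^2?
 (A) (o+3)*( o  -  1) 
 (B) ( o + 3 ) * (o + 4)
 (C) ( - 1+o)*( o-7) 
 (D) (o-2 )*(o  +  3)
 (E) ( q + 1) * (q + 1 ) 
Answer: A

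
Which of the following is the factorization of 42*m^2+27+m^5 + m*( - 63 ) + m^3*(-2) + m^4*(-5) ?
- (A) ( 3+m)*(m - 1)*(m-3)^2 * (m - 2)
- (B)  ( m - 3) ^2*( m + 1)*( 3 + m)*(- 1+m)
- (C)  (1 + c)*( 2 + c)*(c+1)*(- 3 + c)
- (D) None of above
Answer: D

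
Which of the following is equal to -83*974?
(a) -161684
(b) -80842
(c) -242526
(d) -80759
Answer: b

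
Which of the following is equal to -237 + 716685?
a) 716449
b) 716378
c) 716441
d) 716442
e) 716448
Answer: e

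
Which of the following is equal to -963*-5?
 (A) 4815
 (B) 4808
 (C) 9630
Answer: A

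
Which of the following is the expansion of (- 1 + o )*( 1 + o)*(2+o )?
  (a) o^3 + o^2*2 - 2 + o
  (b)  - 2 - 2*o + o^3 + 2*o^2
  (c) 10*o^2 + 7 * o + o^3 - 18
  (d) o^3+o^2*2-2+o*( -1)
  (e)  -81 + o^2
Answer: d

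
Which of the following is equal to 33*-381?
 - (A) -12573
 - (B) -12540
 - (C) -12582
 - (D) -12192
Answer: A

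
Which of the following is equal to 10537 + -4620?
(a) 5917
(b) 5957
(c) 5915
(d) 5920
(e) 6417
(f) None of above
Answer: a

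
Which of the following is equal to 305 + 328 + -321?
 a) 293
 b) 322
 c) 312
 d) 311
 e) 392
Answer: c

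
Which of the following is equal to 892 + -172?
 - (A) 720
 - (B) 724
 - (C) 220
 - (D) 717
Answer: A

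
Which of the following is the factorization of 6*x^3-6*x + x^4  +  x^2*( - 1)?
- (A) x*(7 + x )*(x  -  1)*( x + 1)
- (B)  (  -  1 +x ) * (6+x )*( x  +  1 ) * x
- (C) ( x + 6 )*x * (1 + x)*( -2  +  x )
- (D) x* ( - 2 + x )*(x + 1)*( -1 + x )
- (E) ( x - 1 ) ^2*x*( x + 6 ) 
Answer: B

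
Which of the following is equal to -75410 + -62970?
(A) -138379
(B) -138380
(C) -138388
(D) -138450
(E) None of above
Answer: B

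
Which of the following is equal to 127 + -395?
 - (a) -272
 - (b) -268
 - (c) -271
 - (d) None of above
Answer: b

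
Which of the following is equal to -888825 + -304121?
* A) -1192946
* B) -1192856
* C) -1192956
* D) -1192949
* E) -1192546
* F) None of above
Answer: A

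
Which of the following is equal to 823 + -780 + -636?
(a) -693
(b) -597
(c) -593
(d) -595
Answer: c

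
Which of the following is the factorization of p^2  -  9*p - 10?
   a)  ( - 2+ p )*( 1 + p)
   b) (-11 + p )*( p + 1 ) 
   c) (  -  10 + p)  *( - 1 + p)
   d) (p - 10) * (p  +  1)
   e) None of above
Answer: d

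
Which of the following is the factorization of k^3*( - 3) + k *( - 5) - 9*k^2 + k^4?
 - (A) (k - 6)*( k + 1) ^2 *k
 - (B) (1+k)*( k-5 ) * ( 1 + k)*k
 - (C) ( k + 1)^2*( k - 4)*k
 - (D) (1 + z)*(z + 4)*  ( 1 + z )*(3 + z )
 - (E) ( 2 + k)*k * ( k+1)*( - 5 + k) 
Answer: B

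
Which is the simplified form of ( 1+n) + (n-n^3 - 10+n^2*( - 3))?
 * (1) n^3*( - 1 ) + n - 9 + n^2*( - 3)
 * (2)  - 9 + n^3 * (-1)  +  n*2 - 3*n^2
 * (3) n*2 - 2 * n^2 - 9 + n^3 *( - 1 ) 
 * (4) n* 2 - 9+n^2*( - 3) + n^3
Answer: 2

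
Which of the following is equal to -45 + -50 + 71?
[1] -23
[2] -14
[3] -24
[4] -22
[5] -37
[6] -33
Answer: 3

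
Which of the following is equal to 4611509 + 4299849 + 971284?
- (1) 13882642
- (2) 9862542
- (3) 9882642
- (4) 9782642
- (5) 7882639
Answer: 3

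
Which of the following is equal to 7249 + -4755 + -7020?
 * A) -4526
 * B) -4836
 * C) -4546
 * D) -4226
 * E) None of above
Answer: A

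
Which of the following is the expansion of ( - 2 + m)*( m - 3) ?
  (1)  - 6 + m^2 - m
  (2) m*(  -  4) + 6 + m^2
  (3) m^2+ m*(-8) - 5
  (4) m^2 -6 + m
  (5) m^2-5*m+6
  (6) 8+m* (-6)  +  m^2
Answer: 5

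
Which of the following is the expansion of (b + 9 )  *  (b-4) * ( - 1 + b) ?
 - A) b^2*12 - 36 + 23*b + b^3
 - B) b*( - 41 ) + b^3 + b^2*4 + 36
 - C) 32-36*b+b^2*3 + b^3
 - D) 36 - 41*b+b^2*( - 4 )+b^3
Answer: B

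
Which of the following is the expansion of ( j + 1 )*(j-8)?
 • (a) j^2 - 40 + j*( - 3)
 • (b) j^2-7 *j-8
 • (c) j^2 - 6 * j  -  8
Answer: b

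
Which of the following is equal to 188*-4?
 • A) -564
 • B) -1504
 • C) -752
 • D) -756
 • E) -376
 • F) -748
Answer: C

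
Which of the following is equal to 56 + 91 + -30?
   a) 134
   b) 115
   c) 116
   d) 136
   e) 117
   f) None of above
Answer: e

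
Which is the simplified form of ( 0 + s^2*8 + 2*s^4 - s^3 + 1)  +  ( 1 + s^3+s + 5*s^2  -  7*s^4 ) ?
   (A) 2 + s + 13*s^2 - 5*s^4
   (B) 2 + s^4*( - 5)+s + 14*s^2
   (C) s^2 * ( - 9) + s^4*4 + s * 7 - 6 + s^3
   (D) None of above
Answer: A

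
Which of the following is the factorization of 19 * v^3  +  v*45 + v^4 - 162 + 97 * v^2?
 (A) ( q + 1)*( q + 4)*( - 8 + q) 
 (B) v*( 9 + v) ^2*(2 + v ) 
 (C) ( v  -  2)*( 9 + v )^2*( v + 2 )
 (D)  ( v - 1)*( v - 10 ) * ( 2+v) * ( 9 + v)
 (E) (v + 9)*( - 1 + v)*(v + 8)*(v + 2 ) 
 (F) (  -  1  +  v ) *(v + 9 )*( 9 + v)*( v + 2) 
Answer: F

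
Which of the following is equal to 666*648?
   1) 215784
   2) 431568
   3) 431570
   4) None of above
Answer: 2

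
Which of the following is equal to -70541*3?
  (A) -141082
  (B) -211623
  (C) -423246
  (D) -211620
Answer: B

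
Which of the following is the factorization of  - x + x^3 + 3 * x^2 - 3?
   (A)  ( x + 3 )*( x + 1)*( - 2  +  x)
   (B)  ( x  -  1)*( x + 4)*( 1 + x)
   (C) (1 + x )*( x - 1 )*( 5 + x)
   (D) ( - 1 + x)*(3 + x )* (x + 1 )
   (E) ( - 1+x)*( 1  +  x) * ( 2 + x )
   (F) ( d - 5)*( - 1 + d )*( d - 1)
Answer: D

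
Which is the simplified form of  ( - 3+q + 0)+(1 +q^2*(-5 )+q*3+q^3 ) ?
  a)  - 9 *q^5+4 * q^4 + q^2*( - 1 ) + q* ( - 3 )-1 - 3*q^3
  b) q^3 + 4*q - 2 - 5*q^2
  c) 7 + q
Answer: b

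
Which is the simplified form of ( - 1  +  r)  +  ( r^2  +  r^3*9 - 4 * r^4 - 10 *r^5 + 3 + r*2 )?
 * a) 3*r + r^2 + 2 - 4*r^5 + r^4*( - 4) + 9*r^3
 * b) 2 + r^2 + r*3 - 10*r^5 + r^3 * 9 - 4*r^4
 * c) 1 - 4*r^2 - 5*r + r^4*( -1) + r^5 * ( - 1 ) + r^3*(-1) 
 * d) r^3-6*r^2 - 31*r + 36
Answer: b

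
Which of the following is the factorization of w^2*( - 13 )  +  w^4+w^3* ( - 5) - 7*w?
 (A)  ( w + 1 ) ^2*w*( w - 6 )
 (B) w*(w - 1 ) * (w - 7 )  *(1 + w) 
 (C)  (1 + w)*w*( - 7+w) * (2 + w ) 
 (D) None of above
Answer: D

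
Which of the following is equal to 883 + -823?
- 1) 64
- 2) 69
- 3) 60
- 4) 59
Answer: 3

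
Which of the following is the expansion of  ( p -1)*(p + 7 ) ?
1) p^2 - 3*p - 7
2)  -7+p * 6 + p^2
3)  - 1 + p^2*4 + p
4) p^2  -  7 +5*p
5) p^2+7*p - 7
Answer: 2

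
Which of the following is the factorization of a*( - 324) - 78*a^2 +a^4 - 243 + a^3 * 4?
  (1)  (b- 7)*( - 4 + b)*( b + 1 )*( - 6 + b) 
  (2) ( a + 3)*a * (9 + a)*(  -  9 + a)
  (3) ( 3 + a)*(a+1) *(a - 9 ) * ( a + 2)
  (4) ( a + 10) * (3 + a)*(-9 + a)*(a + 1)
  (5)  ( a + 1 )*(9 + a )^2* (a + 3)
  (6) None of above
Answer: 6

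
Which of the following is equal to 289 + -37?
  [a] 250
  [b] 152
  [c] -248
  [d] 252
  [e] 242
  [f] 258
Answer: d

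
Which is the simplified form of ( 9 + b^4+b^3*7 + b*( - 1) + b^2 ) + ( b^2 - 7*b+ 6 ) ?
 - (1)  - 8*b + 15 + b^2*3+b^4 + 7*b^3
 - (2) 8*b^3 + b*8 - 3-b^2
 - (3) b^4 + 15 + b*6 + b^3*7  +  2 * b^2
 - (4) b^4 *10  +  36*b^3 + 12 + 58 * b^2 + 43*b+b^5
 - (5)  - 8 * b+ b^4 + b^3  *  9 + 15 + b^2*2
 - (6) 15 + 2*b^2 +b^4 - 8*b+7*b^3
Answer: 6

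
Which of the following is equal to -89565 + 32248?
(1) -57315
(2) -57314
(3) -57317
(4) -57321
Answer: 3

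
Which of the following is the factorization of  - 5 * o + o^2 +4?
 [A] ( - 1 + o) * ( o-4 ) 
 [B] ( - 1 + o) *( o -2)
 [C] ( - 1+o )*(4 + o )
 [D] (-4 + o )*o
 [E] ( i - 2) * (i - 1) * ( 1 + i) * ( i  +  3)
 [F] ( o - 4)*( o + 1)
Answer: A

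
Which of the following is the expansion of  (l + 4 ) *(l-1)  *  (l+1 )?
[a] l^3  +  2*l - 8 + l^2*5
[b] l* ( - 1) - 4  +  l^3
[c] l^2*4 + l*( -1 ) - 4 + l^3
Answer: c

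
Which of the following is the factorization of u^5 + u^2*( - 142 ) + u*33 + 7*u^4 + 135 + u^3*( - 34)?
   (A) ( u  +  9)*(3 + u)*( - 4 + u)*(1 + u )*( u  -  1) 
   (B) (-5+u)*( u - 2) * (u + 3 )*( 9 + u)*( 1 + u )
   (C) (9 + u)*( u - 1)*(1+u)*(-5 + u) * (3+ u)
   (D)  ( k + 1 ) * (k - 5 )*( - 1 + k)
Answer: C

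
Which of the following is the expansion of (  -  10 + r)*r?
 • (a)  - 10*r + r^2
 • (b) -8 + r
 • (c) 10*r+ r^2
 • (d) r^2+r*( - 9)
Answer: a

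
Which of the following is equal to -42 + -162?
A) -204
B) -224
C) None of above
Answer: A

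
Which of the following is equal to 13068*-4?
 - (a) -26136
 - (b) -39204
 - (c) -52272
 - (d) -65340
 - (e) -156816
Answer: c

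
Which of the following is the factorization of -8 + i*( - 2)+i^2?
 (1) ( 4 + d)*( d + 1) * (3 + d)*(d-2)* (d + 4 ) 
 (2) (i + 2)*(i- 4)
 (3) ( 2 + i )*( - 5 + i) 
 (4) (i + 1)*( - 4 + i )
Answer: 2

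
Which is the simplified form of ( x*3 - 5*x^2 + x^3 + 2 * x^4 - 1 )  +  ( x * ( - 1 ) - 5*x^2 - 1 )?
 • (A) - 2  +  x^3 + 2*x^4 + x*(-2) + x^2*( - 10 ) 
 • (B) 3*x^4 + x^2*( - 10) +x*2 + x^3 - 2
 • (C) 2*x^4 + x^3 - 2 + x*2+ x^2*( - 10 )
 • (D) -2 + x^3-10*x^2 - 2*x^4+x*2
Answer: C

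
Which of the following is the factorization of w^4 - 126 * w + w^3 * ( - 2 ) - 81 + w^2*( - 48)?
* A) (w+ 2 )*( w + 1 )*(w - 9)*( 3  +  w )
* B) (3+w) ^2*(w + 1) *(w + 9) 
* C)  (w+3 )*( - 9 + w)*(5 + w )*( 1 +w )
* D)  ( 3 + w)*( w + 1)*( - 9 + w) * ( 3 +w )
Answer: D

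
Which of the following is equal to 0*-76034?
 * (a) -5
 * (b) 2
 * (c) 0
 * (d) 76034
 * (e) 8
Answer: c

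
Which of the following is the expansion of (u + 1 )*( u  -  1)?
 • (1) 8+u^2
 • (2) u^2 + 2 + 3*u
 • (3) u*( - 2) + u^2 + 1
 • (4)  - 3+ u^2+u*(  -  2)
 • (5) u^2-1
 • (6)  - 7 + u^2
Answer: 5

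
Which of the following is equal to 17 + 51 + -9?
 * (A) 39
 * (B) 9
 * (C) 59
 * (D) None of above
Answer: C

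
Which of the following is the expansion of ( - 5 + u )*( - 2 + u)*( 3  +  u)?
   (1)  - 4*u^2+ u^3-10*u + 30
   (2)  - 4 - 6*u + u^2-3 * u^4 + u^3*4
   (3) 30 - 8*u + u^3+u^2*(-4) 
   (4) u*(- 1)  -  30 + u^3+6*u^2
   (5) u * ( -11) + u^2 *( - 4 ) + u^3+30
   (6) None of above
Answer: 5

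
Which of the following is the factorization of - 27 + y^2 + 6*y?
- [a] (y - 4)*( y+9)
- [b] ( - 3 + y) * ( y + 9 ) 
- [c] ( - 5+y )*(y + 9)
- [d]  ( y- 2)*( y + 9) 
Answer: b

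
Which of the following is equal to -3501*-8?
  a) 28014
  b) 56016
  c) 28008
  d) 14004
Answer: c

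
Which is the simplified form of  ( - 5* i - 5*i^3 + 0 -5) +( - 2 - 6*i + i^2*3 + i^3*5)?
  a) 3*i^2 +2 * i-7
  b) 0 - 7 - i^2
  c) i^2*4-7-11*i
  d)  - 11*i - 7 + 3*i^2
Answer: d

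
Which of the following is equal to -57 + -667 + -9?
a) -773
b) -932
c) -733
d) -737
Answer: c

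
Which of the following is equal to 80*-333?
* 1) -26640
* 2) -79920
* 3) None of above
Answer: 1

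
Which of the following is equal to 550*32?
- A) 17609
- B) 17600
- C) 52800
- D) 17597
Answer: B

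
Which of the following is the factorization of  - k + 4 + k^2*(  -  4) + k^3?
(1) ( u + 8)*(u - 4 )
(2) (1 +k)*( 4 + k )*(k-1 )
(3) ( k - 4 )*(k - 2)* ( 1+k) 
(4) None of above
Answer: 4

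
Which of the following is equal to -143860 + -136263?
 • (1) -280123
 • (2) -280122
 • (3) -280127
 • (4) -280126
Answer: 1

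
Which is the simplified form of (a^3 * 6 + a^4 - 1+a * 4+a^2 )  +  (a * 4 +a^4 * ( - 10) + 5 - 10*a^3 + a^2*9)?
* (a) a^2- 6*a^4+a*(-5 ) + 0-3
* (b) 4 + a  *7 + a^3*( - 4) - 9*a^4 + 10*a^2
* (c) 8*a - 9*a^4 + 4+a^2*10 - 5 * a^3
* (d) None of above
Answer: d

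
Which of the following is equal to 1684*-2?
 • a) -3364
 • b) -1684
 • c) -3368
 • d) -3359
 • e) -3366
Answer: c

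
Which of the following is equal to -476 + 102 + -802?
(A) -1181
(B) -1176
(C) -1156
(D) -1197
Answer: B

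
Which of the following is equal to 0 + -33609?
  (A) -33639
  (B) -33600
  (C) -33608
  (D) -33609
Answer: D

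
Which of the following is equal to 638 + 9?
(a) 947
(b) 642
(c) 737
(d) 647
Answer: d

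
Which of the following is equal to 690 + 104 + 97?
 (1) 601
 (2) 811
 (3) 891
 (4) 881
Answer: 3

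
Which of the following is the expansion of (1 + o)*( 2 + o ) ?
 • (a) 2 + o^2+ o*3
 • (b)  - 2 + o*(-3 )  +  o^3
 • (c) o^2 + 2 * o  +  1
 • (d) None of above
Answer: a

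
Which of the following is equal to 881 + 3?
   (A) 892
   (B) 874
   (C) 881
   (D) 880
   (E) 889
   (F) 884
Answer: F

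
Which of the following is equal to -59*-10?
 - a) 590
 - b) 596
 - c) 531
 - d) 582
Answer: a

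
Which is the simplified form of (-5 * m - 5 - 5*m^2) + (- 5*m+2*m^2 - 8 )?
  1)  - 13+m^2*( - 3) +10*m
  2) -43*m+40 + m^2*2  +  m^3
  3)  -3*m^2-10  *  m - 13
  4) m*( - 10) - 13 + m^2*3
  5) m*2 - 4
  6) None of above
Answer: 3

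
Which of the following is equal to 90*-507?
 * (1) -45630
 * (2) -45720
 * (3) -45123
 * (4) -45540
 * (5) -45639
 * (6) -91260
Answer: 1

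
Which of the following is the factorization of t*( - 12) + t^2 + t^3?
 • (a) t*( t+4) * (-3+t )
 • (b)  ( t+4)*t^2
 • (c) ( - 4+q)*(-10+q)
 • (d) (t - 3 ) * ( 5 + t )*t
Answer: a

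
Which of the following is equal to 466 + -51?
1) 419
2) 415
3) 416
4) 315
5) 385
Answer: 2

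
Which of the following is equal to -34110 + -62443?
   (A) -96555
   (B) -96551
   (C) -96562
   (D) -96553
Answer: D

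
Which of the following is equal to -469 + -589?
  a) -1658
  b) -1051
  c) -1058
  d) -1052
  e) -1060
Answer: c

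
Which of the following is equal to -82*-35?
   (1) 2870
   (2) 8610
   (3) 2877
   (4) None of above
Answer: 1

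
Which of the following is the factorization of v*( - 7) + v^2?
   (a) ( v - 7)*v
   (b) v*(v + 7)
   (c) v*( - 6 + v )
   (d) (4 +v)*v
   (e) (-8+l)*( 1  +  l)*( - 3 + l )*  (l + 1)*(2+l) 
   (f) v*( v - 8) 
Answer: a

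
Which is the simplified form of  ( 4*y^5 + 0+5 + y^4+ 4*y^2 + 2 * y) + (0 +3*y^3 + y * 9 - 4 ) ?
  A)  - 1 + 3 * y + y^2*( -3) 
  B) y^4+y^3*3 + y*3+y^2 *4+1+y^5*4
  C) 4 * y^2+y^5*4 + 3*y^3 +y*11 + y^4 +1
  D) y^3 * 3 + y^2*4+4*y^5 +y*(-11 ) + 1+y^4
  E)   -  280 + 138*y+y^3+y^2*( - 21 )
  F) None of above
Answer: C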